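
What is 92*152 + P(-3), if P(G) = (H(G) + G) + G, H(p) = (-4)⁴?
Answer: 14234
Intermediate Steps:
H(p) = 256
P(G) = 256 + 2*G (P(G) = (256 + G) + G = 256 + 2*G)
92*152 + P(-3) = 92*152 + (256 + 2*(-3)) = 13984 + (256 - 6) = 13984 + 250 = 14234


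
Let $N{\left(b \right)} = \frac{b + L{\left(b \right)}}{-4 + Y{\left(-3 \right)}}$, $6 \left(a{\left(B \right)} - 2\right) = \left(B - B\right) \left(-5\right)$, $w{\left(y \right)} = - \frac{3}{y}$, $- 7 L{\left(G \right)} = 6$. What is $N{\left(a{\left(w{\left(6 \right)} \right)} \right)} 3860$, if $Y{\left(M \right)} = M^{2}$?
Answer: $\frac{6176}{7} \approx 882.29$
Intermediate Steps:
$L{\left(G \right)} = - \frac{6}{7}$ ($L{\left(G \right)} = \left(- \frac{1}{7}\right) 6 = - \frac{6}{7}$)
$a{\left(B \right)} = 2$ ($a{\left(B \right)} = 2 + \frac{\left(B - B\right) \left(-5\right)}{6} = 2 + \frac{0 \left(-5\right)}{6} = 2 + \frac{1}{6} \cdot 0 = 2 + 0 = 2$)
$N{\left(b \right)} = - \frac{6}{35} + \frac{b}{5}$ ($N{\left(b \right)} = \frac{b - \frac{6}{7}}{-4 + \left(-3\right)^{2}} = \frac{- \frac{6}{7} + b}{-4 + 9} = \frac{- \frac{6}{7} + b}{5} = \left(- \frac{6}{7} + b\right) \frac{1}{5} = - \frac{6}{35} + \frac{b}{5}$)
$N{\left(a{\left(w{\left(6 \right)} \right)} \right)} 3860 = \left(- \frac{6}{35} + \frac{1}{5} \cdot 2\right) 3860 = \left(- \frac{6}{35} + \frac{2}{5}\right) 3860 = \frac{8}{35} \cdot 3860 = \frac{6176}{7}$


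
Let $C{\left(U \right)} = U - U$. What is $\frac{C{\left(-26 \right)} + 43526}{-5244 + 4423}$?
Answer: $- \frac{43526}{821} \approx -53.016$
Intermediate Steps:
$C{\left(U \right)} = 0$
$\frac{C{\left(-26 \right)} + 43526}{-5244 + 4423} = \frac{0 + 43526}{-5244 + 4423} = \frac{43526}{-821} = 43526 \left(- \frac{1}{821}\right) = - \frac{43526}{821}$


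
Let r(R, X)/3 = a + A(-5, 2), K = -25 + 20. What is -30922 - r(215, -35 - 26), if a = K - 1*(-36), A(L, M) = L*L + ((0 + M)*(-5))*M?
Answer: -31030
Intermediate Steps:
K = -5
A(L, M) = L² - 5*M² (A(L, M) = L² + (M*(-5))*M = L² + (-5*M)*M = L² - 5*M²)
a = 31 (a = -5 - 1*(-36) = -5 + 36 = 31)
r(R, X) = 108 (r(R, X) = 3*(31 + ((-5)² - 5*2²)) = 3*(31 + (25 - 5*4)) = 3*(31 + (25 - 20)) = 3*(31 + 5) = 3*36 = 108)
-30922 - r(215, -35 - 26) = -30922 - 1*108 = -30922 - 108 = -31030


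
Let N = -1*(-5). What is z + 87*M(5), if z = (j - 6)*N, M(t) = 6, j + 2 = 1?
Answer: 487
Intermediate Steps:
j = -1 (j = -2 + 1 = -1)
N = 5
z = -35 (z = (-1 - 6)*5 = -7*5 = -35)
z + 87*M(5) = -35 + 87*6 = -35 + 522 = 487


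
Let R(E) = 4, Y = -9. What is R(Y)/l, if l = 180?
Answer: 1/45 ≈ 0.022222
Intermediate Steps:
R(Y)/l = 4/180 = (1/180)*4 = 1/45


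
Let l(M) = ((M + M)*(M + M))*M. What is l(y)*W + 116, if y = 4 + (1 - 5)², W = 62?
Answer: 1984116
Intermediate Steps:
y = 20 (y = 4 + (-4)² = 4 + 16 = 20)
l(M) = 4*M³ (l(M) = ((2*M)*(2*M))*M = (4*M²)*M = 4*M³)
l(y)*W + 116 = (4*20³)*62 + 116 = (4*8000)*62 + 116 = 32000*62 + 116 = 1984000 + 116 = 1984116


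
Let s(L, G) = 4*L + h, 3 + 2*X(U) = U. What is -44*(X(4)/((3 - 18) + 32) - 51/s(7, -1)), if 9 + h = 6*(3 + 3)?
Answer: 3358/85 ≈ 39.506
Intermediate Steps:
h = 27 (h = -9 + 6*(3 + 3) = -9 + 6*6 = -9 + 36 = 27)
X(U) = -3/2 + U/2
s(L, G) = 27 + 4*L (s(L, G) = 4*L + 27 = 27 + 4*L)
-44*(X(4)/((3 - 18) + 32) - 51/s(7, -1)) = -44*((-3/2 + (½)*4)/((3 - 18) + 32) - 51/(27 + 4*7)) = -44*((-3/2 + 2)/(-15 + 32) - 51/(27 + 28)) = -44*((½)/17 - 51/55) = -44*((½)*(1/17) - 51*1/55) = -44*(1/34 - 51/55) = -44*(-1679/1870) = 3358/85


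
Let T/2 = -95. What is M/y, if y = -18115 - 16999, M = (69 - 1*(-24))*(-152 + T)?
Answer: 15903/17557 ≈ 0.90579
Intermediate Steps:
T = -190 (T = 2*(-95) = -190)
M = -31806 (M = (69 - 1*(-24))*(-152 - 190) = (69 + 24)*(-342) = 93*(-342) = -31806)
y = -35114
M/y = -31806/(-35114) = -31806*(-1/35114) = 15903/17557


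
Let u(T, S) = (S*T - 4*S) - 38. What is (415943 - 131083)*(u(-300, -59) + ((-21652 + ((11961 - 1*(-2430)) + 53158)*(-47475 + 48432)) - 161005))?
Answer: 18367668541240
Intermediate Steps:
u(T, S) = -38 - 4*S + S*T (u(T, S) = (-4*S + S*T) - 38 = -38 - 4*S + S*T)
(415943 - 131083)*(u(-300, -59) + ((-21652 + ((11961 - 1*(-2430)) + 53158)*(-47475 + 48432)) - 161005)) = (415943 - 131083)*((-38 - 4*(-59) - 59*(-300)) + ((-21652 + ((11961 - 1*(-2430)) + 53158)*(-47475 + 48432)) - 161005)) = 284860*((-38 + 236 + 17700) + ((-21652 + ((11961 + 2430) + 53158)*957) - 161005)) = 284860*(17898 + ((-21652 + (14391 + 53158)*957) - 161005)) = 284860*(17898 + ((-21652 + 67549*957) - 161005)) = 284860*(17898 + ((-21652 + 64644393) - 161005)) = 284860*(17898 + (64622741 - 161005)) = 284860*(17898 + 64461736) = 284860*64479634 = 18367668541240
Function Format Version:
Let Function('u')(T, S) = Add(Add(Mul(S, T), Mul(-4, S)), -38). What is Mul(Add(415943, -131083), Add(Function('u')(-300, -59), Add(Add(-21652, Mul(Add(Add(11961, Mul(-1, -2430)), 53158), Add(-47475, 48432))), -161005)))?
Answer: 18367668541240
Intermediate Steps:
Function('u')(T, S) = Add(-38, Mul(-4, S), Mul(S, T)) (Function('u')(T, S) = Add(Add(Mul(-4, S), Mul(S, T)), -38) = Add(-38, Mul(-4, S), Mul(S, T)))
Mul(Add(415943, -131083), Add(Function('u')(-300, -59), Add(Add(-21652, Mul(Add(Add(11961, Mul(-1, -2430)), 53158), Add(-47475, 48432))), -161005))) = Mul(Add(415943, -131083), Add(Add(-38, Mul(-4, -59), Mul(-59, -300)), Add(Add(-21652, Mul(Add(Add(11961, Mul(-1, -2430)), 53158), Add(-47475, 48432))), -161005))) = Mul(284860, Add(Add(-38, 236, 17700), Add(Add(-21652, Mul(Add(Add(11961, 2430), 53158), 957)), -161005))) = Mul(284860, Add(17898, Add(Add(-21652, Mul(Add(14391, 53158), 957)), -161005))) = Mul(284860, Add(17898, Add(Add(-21652, Mul(67549, 957)), -161005))) = Mul(284860, Add(17898, Add(Add(-21652, 64644393), -161005))) = Mul(284860, Add(17898, Add(64622741, -161005))) = Mul(284860, Add(17898, 64461736)) = Mul(284860, 64479634) = 18367668541240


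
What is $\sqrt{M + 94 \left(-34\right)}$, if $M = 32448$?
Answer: $2 \sqrt{7313} \approx 171.03$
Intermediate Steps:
$\sqrt{M + 94 \left(-34\right)} = \sqrt{32448 + 94 \left(-34\right)} = \sqrt{32448 - 3196} = \sqrt{29252} = 2 \sqrt{7313}$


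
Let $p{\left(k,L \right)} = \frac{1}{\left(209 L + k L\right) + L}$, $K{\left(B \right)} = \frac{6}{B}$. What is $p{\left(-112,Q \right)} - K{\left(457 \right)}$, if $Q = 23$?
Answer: $- \frac{13067}{1030078} \approx -0.012685$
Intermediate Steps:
$p{\left(k,L \right)} = \frac{1}{210 L + L k}$ ($p{\left(k,L \right)} = \frac{1}{\left(209 L + L k\right) + L} = \frac{1}{210 L + L k}$)
$p{\left(-112,Q \right)} - K{\left(457 \right)} = \frac{1}{23 \left(210 - 112\right)} - \frac{6}{457} = \frac{1}{23 \cdot 98} - 6 \cdot \frac{1}{457} = \frac{1}{23} \cdot \frac{1}{98} - \frac{6}{457} = \frac{1}{2254} - \frac{6}{457} = - \frac{13067}{1030078}$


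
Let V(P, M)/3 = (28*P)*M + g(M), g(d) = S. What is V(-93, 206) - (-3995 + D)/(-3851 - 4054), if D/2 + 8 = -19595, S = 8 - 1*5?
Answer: -12721267216/7905 ≈ -1.6093e+6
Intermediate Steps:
S = 3 (S = 8 - 5 = 3)
D = -39206 (D = -16 + 2*(-19595) = -16 - 39190 = -39206)
g(d) = 3
V(P, M) = 9 + 84*M*P (V(P, M) = 3*((28*P)*M + 3) = 3*(28*M*P + 3) = 3*(3 + 28*M*P) = 9 + 84*M*P)
V(-93, 206) - (-3995 + D)/(-3851 - 4054) = (9 + 84*206*(-93)) - (-3995 - 39206)/(-3851 - 4054) = (9 - 1609272) - (-43201)/(-7905) = -1609263 - (-43201)*(-1)/7905 = -1609263 - 1*43201/7905 = -1609263 - 43201/7905 = -12721267216/7905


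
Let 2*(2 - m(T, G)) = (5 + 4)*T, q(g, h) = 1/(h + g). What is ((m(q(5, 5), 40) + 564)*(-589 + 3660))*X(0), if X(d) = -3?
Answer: -104208243/20 ≈ -5.2104e+6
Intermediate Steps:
q(g, h) = 1/(g + h)
m(T, G) = 2 - 9*T/2 (m(T, G) = 2 - (5 + 4)*T/2 = 2 - 9*T/2)
((m(q(5, 5), 40) + 564)*(-589 + 3660))*X(0) = (((2 - 9/(2*(5 + 5))) + 564)*(-589 + 3660))*(-3) = (((2 - 9/2/10) + 564)*3071)*(-3) = (((2 - 9/2*1/10) + 564)*3071)*(-3) = (((2 - 9/20) + 564)*3071)*(-3) = ((31/20 + 564)*3071)*(-3) = ((11311/20)*3071)*(-3) = (34736081/20)*(-3) = -104208243/20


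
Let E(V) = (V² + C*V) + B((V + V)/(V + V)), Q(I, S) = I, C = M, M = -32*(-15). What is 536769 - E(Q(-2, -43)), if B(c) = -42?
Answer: 537767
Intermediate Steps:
M = 480
C = 480
E(V) = -42 + V² + 480*V (E(V) = (V² + 480*V) - 42 = -42 + V² + 480*V)
536769 - E(Q(-2, -43)) = 536769 - (-42 + (-2)² + 480*(-2)) = 536769 - (-42 + 4 - 960) = 536769 - 1*(-998) = 536769 + 998 = 537767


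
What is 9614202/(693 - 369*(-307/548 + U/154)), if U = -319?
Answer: 945643048/163677 ≈ 5777.5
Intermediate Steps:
9614202/(693 - 369*(-307/548 + U/154)) = 9614202/(693 - 369*(-307/548 - 319/154)) = 9614202/(693 - 369*(-307*1/548 - 319*1/154)) = 9614202/(693 - 369*(-307/548 - 29/14)) = 9614202/(693 - 369*(-10095/3836)) = 9614202/(693 + 3725055/3836) = 9614202/(6383403/3836) = 9614202*(3836/6383403) = 945643048/163677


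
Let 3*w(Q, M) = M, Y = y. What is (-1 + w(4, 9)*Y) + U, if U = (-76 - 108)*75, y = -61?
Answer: -13984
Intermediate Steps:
Y = -61
w(Q, M) = M/3
U = -13800 (U = -184*75 = -13800)
(-1 + w(4, 9)*Y) + U = (-1 + ((⅓)*9)*(-61)) - 13800 = (-1 + 3*(-61)) - 13800 = (-1 - 183) - 13800 = -184 - 13800 = -13984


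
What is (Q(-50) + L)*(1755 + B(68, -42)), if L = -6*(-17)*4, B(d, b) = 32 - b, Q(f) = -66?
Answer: 625518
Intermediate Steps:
L = 408 (L = 102*4 = 408)
(Q(-50) + L)*(1755 + B(68, -42)) = (-66 + 408)*(1755 + (32 - 1*(-42))) = 342*(1755 + (32 + 42)) = 342*(1755 + 74) = 342*1829 = 625518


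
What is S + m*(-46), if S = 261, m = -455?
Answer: 21191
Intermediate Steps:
S + m*(-46) = 261 - 455*(-46) = 261 + 20930 = 21191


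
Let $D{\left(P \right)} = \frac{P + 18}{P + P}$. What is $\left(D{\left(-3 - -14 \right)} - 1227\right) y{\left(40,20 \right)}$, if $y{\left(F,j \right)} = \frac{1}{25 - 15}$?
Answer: $- \frac{5393}{44} \approx -122.57$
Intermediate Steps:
$D{\left(P \right)} = \frac{18 + P}{2 P}$
$y{\left(F,j \right)} = \frac{1}{10}$
$\left(D{\left(-3 - -14 \right)} - 1227\right) y{\left(40,20 \right)} = \left(\frac{18 - -11}{2 \left(-3 - -14\right)} - 1227\right) \frac{1}{10} = \left(\frac{18 + \left(-3 + 14\right)}{2 \left(-3 + 14\right)} - 1227\right) \frac{1}{10} = \left(\frac{18 + 11}{2 \cdot 11} - 1227\right) \frac{1}{10} = \left(\frac{1}{2} \cdot \frac{1}{11} \cdot 29 - 1227\right) \frac{1}{10} = \left(\frac{29}{22} - 1227\right) \frac{1}{10} = \left(- \frac{26965}{22}\right) \frac{1}{10} = - \frac{5393}{44}$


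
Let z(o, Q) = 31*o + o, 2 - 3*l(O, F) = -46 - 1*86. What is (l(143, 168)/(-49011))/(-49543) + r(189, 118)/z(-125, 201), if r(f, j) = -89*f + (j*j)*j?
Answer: -11846062343956909/29137823676000 ≈ -406.55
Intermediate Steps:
l(O, F) = 134/3 (l(O, F) = ⅔ - (-46 - 1*86)/3 = ⅔ - (-46 - 86)/3 = ⅔ - ⅓*(-132) = ⅔ + 44 = 134/3)
r(f, j) = j³ - 89*f (r(f, j) = -89*f + j²*j = -89*f + j³ = j³ - 89*f)
z(o, Q) = 32*o
(l(143, 168)/(-49011))/(-49543) + r(189, 118)/z(-125, 201) = ((134/3)/(-49011))/(-49543) + (118³ - 89*189)/((32*(-125))) = ((134/3)*(-1/49011))*(-1/49543) + (1643032 - 16821)/(-4000) = -134/147033*(-1/49543) + 1626211*(-1/4000) = 134/7284455919 - 1626211/4000 = -11846062343956909/29137823676000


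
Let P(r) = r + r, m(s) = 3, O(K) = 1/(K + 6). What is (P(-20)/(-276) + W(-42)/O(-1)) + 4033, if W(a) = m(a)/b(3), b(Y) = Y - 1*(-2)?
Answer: 278494/69 ≈ 4036.1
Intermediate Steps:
O(K) = 1/(6 + K)
P(r) = 2*r
b(Y) = 2 + Y (b(Y) = Y + 2 = 2 + Y)
W(a) = ⅗ (W(a) = 3/(2 + 3) = 3/5 = 3*(⅕) = ⅗)
(P(-20)/(-276) + W(-42)/O(-1)) + 4033 = ((2*(-20))/(-276) + 3/(5*(1/(6 - 1)))) + 4033 = (-40*(-1/276) + 3/(5*(1/5))) + 4033 = (10/69 + 3/(5*(⅕))) + 4033 = (10/69 + (⅗)*5) + 4033 = (10/69 + 3) + 4033 = 217/69 + 4033 = 278494/69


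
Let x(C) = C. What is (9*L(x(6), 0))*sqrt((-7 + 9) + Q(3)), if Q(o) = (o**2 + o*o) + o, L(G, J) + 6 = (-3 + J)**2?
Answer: 27*sqrt(23) ≈ 129.49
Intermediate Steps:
L(G, J) = -6 + (-3 + J)**2
Q(o) = o + 2*o**2 (Q(o) = (o**2 + o**2) + o = 2*o**2 + o = o + 2*o**2)
(9*L(x(6), 0))*sqrt((-7 + 9) + Q(3)) = (9*(-6 + (-3 + 0)**2))*sqrt((-7 + 9) + 3*(1 + 2*3)) = (9*(-6 + (-3)**2))*sqrt(2 + 3*(1 + 6)) = (9*(-6 + 9))*sqrt(2 + 3*7) = (9*3)*sqrt(2 + 21) = 27*sqrt(23)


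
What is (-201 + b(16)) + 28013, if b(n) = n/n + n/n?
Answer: 27814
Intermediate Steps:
b(n) = 2 (b(n) = 1 + 1 = 2)
(-201 + b(16)) + 28013 = (-201 + 2) + 28013 = -199 + 28013 = 27814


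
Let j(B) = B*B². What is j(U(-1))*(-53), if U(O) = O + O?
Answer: 424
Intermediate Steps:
U(O) = 2*O
j(B) = B³
j(U(-1))*(-53) = (2*(-1))³*(-53) = (-2)³*(-53) = -8*(-53) = 424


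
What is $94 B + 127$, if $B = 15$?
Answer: $1537$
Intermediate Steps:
$94 B + 127 = 94 \cdot 15 + 127 = 1410 + 127 = 1537$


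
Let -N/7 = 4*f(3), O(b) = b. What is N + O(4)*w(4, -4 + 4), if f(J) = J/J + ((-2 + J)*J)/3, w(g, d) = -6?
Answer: -80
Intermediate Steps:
f(J) = 1 + J*(-2 + J)/3 (f(J) = 1 + (J*(-2 + J))*(1/3) = 1 + J*(-2 + J)/3)
N = -56 (N = -28*(1 - 2/3*3 + (1/3)*3**2) = -28*(1 - 2 + (1/3)*9) = -28*(1 - 2 + 3) = -28*2 = -7*8 = -56)
N + O(4)*w(4, -4 + 4) = -56 + 4*(-6) = -56 - 24 = -80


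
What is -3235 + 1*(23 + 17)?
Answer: -3195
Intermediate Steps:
-3235 + 1*(23 + 17) = -3235 + 1*40 = -3235 + 40 = -3195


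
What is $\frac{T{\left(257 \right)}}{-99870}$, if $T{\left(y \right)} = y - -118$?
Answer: $- \frac{25}{6658} \approx -0.0037549$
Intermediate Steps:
$T{\left(y \right)} = 118 + y$ ($T{\left(y \right)} = y + 118 = 118 + y$)
$\frac{T{\left(257 \right)}}{-99870} = \frac{118 + 257}{-99870} = 375 \left(- \frac{1}{99870}\right) = - \frac{25}{6658}$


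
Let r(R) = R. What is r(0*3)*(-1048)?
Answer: 0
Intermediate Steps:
r(0*3)*(-1048) = (0*3)*(-1048) = 0*(-1048) = 0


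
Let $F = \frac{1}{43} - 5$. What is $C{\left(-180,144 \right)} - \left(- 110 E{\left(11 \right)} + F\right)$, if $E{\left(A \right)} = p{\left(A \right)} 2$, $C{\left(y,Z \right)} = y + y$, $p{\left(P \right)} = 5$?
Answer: $\frac{32034}{43} \approx 744.98$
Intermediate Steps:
$C{\left(y,Z \right)} = 2 y$
$E{\left(A \right)} = 10$ ($E{\left(A \right)} = 5 \cdot 2 = 10$)
$F = - \frac{214}{43}$ ($F = \frac{1}{43} + \left(-12 + 7\right) = \frac{1}{43} - 5 = - \frac{214}{43} \approx -4.9767$)
$C{\left(-180,144 \right)} - \left(- 110 E{\left(11 \right)} + F\right) = 2 \left(-180\right) - \left(\left(-110\right) 10 - \frac{214}{43}\right) = -360 - \left(-1100 - \frac{214}{43}\right) = -360 - - \frac{47514}{43} = -360 + \frac{47514}{43} = \frac{32034}{43}$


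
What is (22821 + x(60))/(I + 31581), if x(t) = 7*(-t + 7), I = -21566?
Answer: 4490/2003 ≈ 2.2416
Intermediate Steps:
x(t) = 49 - 7*t (x(t) = 7*(7 - t) = 49 - 7*t)
(22821 + x(60))/(I + 31581) = (22821 + (49 - 7*60))/(-21566 + 31581) = (22821 + (49 - 420))/10015 = (22821 - 371)*(1/10015) = 22450*(1/10015) = 4490/2003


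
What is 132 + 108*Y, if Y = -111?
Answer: -11856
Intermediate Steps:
132 + 108*Y = 132 + 108*(-111) = 132 - 11988 = -11856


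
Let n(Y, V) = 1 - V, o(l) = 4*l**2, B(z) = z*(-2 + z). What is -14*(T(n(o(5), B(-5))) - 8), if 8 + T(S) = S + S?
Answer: 1176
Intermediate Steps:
T(S) = -8 + 2*S (T(S) = -8 + (S + S) = -8 + 2*S)
-14*(T(n(o(5), B(-5))) - 8) = -14*((-8 + 2*(1 - (-5)*(-2 - 5))) - 8) = -14*((-8 + 2*(1 - (-5)*(-7))) - 8) = -14*((-8 + 2*(1 - 1*35)) - 8) = -14*((-8 + 2*(1 - 35)) - 8) = -14*((-8 + 2*(-34)) - 8) = -14*((-8 - 68) - 8) = -14*(-76 - 8) = -14*(-84) = 1176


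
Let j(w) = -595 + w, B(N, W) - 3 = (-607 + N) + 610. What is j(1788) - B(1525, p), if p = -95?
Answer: -338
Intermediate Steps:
B(N, W) = 6 + N (B(N, W) = 3 + ((-607 + N) + 610) = 3 + (3 + N) = 6 + N)
j(1788) - B(1525, p) = (-595 + 1788) - (6 + 1525) = 1193 - 1*1531 = 1193 - 1531 = -338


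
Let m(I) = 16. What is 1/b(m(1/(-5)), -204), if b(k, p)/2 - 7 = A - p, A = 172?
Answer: 1/766 ≈ 0.0013055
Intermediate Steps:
b(k, p) = 358 - 2*p (b(k, p) = 14 + 2*(172 - p) = 14 + (344 - 2*p) = 358 - 2*p)
1/b(m(1/(-5)), -204) = 1/(358 - 2*(-204)) = 1/(358 + 408) = 1/766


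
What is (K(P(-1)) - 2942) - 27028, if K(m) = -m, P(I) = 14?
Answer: -29984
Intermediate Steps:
(K(P(-1)) - 2942) - 27028 = (-1*14 - 2942) - 27028 = (-14 - 2942) - 27028 = -2956 - 27028 = -29984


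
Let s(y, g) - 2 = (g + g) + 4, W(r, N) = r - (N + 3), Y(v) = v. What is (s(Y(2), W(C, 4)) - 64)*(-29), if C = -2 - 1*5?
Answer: 2494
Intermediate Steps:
C = -7 (C = -2 - 5 = -7)
W(r, N) = -3 + r - N (W(r, N) = r - (3 + N) = r + (-3 - N) = -3 + r - N)
s(y, g) = 6 + 2*g (s(y, g) = 2 + ((g + g) + 4) = 2 + (2*g + 4) = 2 + (4 + 2*g) = 6 + 2*g)
(s(Y(2), W(C, 4)) - 64)*(-29) = ((6 + 2*(-3 - 7 - 1*4)) - 64)*(-29) = ((6 + 2*(-3 - 7 - 4)) - 64)*(-29) = ((6 + 2*(-14)) - 64)*(-29) = ((6 - 28) - 64)*(-29) = (-22 - 64)*(-29) = -86*(-29) = 2494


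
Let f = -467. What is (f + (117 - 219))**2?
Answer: 323761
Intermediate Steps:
(f + (117 - 219))**2 = (-467 + (117 - 219))**2 = (-467 - 102)**2 = (-569)**2 = 323761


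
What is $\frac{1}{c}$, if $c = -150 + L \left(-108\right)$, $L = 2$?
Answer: $- \frac{1}{366} \approx -0.0027322$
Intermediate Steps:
$c = -366$ ($c = -150 + 2 \left(-108\right) = -150 - 216 = -366$)
$\frac{1}{c} = \frac{1}{-366} = - \frac{1}{366}$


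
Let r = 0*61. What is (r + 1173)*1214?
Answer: 1424022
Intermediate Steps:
r = 0
(r + 1173)*1214 = (0 + 1173)*1214 = 1173*1214 = 1424022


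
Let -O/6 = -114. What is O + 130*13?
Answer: 2374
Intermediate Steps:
O = 684 (O = -6*(-114) = 684)
O + 130*13 = 684 + 130*13 = 684 + 1690 = 2374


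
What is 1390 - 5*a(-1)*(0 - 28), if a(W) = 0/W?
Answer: 1390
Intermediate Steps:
a(W) = 0
1390 - 5*a(-1)*(0 - 28) = 1390 - 5*0*(0 - 28) = 1390 - 0*(-28) = 1390 - 1*0 = 1390 + 0 = 1390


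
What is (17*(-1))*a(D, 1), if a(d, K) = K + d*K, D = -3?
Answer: 34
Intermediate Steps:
a(d, K) = K + K*d
(17*(-1))*a(D, 1) = (17*(-1))*(1*(1 - 3)) = -17*(-2) = 34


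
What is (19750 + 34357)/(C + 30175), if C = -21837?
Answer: 54107/8338 ≈ 6.4892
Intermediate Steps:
(19750 + 34357)/(C + 30175) = (19750 + 34357)/(-21837 + 30175) = 54107/8338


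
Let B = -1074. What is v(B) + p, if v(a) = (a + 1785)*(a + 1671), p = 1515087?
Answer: 1939554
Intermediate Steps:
v(a) = (1671 + a)*(1785 + a) (v(a) = (1785 + a)*(1671 + a) = (1671 + a)*(1785 + a))
v(B) + p = (2982735 + (-1074)² + 3456*(-1074)) + 1515087 = (2982735 + 1153476 - 3711744) + 1515087 = 424467 + 1515087 = 1939554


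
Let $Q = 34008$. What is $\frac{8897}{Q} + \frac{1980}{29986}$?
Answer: $\frac{15187331}{46352904} \approx 0.32765$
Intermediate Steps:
$\frac{8897}{Q} + \frac{1980}{29986} = \frac{8897}{34008} + \frac{1980}{29986} = 8897 \cdot \frac{1}{34008} + 1980 \cdot \frac{1}{29986} = \frac{8897}{34008} + \frac{90}{1363} = \frac{15187331}{46352904}$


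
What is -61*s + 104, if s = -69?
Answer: 4313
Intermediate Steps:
-61*s + 104 = -61*(-69) + 104 = 4209 + 104 = 4313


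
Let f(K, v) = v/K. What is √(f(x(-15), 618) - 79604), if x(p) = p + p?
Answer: I*√1990615/5 ≈ 282.18*I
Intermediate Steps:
x(p) = 2*p
√(f(x(-15), 618) - 79604) = √(618/((2*(-15))) - 79604) = √(618/(-30) - 79604) = √(618*(-1/30) - 79604) = √(-103/5 - 79604) = √(-398123/5) = I*√1990615/5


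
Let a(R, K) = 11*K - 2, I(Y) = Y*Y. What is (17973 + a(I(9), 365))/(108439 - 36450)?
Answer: 21986/71989 ≈ 0.30541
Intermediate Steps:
I(Y) = Y²
a(R, K) = -2 + 11*K
(17973 + a(I(9), 365))/(108439 - 36450) = (17973 + (-2 + 11*365))/(108439 - 36450) = (17973 + (-2 + 4015))/71989 = (17973 + 4013)*(1/71989) = 21986*(1/71989) = 21986/71989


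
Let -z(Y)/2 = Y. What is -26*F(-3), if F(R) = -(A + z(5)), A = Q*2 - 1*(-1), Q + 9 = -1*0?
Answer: -702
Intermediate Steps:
Q = -9 (Q = -9 - 1*0 = -9 + 0 = -9)
z(Y) = -2*Y
A = -17 (A = -9*2 - 1*(-1) = -18 + 1 = -17)
F(R) = 27 (F(R) = -(-17 - 2*5) = -(-17 - 10) = -1*(-27) = 27)
-26*F(-3) = -26*27 = -702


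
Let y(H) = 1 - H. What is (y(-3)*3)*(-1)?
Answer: -12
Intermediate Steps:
(y(-3)*3)*(-1) = ((1 - 1*(-3))*3)*(-1) = ((1 + 3)*3)*(-1) = (4*3)*(-1) = 12*(-1) = -12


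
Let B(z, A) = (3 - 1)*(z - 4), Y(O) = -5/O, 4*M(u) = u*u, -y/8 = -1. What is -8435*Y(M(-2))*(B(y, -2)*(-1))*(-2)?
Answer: 674800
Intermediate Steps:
y = 8 (y = -8*(-1) = 8)
M(u) = u**2/4 (M(u) = (u*u)/4 = u**2/4)
B(z, A) = -8 + 2*z (B(z, A) = 2*(-4 + z) = -8 + 2*z)
-8435*Y(M(-2))*(B(y, -2)*(-1))*(-2) = -8435*(-5/1)*((-8 + 2*8)*(-1))*(-2) = -8435*(-5/1)*((-8 + 16)*(-1))*(-2) = -8435*(-5/1)*(8*(-1))*(-2) = -8435*-5*1*(-8)*(-2) = -8435*(-5*(-8))*(-2) = -337400*(-2) = -8435*(-80) = 674800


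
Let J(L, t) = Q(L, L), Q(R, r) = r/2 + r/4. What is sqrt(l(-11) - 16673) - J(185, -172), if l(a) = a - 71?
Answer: -555/4 + I*sqrt(16755) ≈ -138.75 + 129.44*I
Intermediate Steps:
l(a) = -71 + a
Q(R, r) = 3*r/4 (Q(R, r) = r*(1/2) + r*(1/4) = r/2 + r/4 = 3*r/4)
J(L, t) = 3*L/4
sqrt(l(-11) - 16673) - J(185, -172) = sqrt((-71 - 11) - 16673) - 3*185/4 = sqrt(-82 - 16673) - 1*555/4 = sqrt(-16755) - 555/4 = I*sqrt(16755) - 555/4 = -555/4 + I*sqrt(16755)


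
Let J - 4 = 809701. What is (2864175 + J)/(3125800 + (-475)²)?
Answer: 104968/95755 ≈ 1.0962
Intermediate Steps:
J = 809705 (J = 4 + 809701 = 809705)
(2864175 + J)/(3125800 + (-475)²) = (2864175 + 809705)/(3125800 + (-475)²) = 3673880/(3125800 + 225625) = 3673880/3351425 = 3673880*(1/3351425) = 104968/95755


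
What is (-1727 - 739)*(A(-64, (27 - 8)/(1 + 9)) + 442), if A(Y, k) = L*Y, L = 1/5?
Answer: -5292036/5 ≈ -1.0584e+6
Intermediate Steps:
L = ⅕ ≈ 0.20000
A(Y, k) = Y/5
(-1727 - 739)*(A(-64, (27 - 8)/(1 + 9)) + 442) = (-1727 - 739)*((⅕)*(-64) + 442) = -2466*(-64/5 + 442) = -2466*2146/5 = -5292036/5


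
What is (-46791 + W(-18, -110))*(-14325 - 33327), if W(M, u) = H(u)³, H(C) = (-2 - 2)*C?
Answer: -4056958283268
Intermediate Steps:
H(C) = -4*C
W(M, u) = -64*u³ (W(M, u) = (-4*u)³ = -64*u³)
(-46791 + W(-18, -110))*(-14325 - 33327) = (-46791 - 64*(-110)³)*(-14325 - 33327) = (-46791 - 64*(-1331000))*(-47652) = (-46791 + 85184000)*(-47652) = 85137209*(-47652) = -4056958283268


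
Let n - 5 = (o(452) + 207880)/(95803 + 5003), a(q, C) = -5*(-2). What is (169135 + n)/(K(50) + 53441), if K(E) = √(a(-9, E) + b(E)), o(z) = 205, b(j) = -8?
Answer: 911197636926925/287895935926074 - 17050534925*√2/287895935926074 ≈ 3.1649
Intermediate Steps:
a(q, C) = 10
n = 712115/100806 (n = 5 + (205 + 207880)/(95803 + 5003) = 5 + 208085/100806 = 712115/100806 ≈ 7.0642)
K(E) = √2 (K(E) = √(10 - 8) = √2)
(169135 + n)/(K(50) + 53441) = (169135 + 712115/100806)/(√2 + 53441) = 17050534925/(100806*(53441 + √2))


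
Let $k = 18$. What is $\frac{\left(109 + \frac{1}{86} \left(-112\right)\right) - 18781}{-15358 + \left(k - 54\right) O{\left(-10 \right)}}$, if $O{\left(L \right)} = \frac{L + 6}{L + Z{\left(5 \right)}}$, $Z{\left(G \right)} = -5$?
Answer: $\frac{2007380}{1652017} \approx 1.2151$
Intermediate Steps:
$O{\left(L \right)} = \frac{6 + L}{-5 + L}$ ($O{\left(L \right)} = \frac{L + 6}{L - 5} = \frac{6 + L}{-5 + L}$)
$\frac{\left(109 + \frac{1}{86} \left(-112\right)\right) - 18781}{-15358 + \left(k - 54\right) O{\left(-10 \right)}} = \frac{\left(109 + \frac{1}{86} \left(-112\right)\right) - 18781}{-15358 + \left(18 - 54\right) \frac{6 - 10}{-5 - 10}} = \frac{\left(109 + \frac{1}{86} \left(-112\right)\right) - 18781}{-15358 - 36 \frac{1}{-15} \left(-4\right)} = \frac{\left(109 - \frac{56}{43}\right) - 18781}{-15358 - 36 \left(\left(- \frac{1}{15}\right) \left(-4\right)\right)} = \frac{\frac{4631}{43} - 18781}{-15358 - \frac{48}{5}} = - \frac{802952}{43 \left(-15358 - \frac{48}{5}\right)} = - \frac{802952}{43 \left(- \frac{76838}{5}\right)} = \left(- \frac{802952}{43}\right) \left(- \frac{5}{76838}\right) = \frac{2007380}{1652017}$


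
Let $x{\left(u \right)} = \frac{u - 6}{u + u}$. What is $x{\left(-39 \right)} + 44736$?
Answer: $\frac{1163151}{26} \approx 44737.0$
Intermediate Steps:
$x{\left(u \right)} = \frac{-6 + u}{2 u}$
$x{\left(-39 \right)} + 44736 = \frac{-6 - 39}{2 \left(-39\right)} + 44736 = \frac{1}{2} \left(- \frac{1}{39}\right) \left(-45\right) + 44736 = \frac{15}{26} + 44736 = \frac{1163151}{26}$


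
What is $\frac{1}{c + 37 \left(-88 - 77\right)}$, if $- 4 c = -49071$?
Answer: $\frac{4}{24651} \approx 0.00016227$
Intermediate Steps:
$c = \frac{49071}{4}$ ($c = \left(- \frac{1}{4}\right) \left(-49071\right) = \frac{49071}{4} \approx 12268.0$)
$\frac{1}{c + 37 \left(-88 - 77\right)} = \frac{1}{\frac{49071}{4} + 37 \left(-88 - 77\right)} = \frac{1}{\frac{49071}{4} + 37 \left(-165\right)} = \frac{1}{\frac{49071}{4} - 6105} = \frac{1}{\frac{24651}{4}} = \frac{4}{24651}$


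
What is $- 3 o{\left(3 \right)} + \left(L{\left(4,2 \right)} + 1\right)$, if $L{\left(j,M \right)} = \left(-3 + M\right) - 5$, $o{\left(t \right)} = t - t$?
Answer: $-5$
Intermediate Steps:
$o{\left(t \right)} = 0$
$L{\left(j,M \right)} = -8 + M$
$- 3 o{\left(3 \right)} + \left(L{\left(4,2 \right)} + 1\right) = \left(-3\right) 0 + \left(\left(-8 + 2\right) + 1\right) = 0 + \left(-6 + 1\right) = 0 - 5 = -5$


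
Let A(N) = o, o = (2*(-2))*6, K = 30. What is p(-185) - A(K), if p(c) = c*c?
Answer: 34249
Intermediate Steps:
p(c) = c**2
o = -24 (o = -4*6 = -24)
A(N) = -24
p(-185) - A(K) = (-185)**2 - 1*(-24) = 34225 + 24 = 34249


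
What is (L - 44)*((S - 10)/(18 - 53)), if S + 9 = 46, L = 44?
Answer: 0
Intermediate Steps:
S = 37 (S = -9 + 46 = 37)
(L - 44)*((S - 10)/(18 - 53)) = (44 - 44)*((37 - 10)/(18 - 53)) = 0*(27/(-35)) = 0*(27*(-1/35)) = 0*(-27/35) = 0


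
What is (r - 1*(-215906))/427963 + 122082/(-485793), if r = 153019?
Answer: 42324867853/69300476553 ≈ 0.61074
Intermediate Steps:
(r - 1*(-215906))/427963 + 122082/(-485793) = (153019 - 1*(-215906))/427963 + 122082/(-485793) = (153019 + 215906)*(1/427963) + 122082*(-1/485793) = 368925*(1/427963) - 40694/161931 = 368925/427963 - 40694/161931 = 42324867853/69300476553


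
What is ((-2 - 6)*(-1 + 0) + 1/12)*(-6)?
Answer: -97/2 ≈ -48.500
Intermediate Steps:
((-2 - 6)*(-1 + 0) + 1/12)*(-6) = (-8*(-1) + 1*(1/12))*(-6) = (8 + 1/12)*(-6) = (97/12)*(-6) = -97/2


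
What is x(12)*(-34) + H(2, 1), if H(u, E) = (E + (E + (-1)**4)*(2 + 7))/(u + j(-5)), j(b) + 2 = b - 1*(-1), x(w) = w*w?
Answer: -19603/4 ≈ -4900.8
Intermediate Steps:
x(w) = w**2
j(b) = -1 + b (j(b) = -2 + (b - 1*(-1)) = -2 + (b + 1) = -2 + (1 + b) = -1 + b)
H(u, E) = (9 + 10*E)/(-6 + u) (H(u, E) = (E + (E + (-1)**4)*(2 + 7))/(u + (-1 - 5)) = (E + (E + 1)*9)/(u - 6) = (E + (1 + E)*9)/(-6 + u) = (E + (9 + 9*E))/(-6 + u) = (9 + 10*E)/(-6 + u))
x(12)*(-34) + H(2, 1) = 12**2*(-34) + (9 + 10*1)/(-6 + 2) = 144*(-34) + (9 + 10)/(-4) = -4896 - 1/4*19 = -4896 - 19/4 = -19603/4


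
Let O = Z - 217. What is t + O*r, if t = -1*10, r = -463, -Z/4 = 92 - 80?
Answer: 122685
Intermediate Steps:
Z = -48 (Z = -4*(92 - 80) = -4*12 = -48)
O = -265 (O = -48 - 217 = -265)
t = -10
t + O*r = -10 - 265*(-463) = -10 + 122695 = 122685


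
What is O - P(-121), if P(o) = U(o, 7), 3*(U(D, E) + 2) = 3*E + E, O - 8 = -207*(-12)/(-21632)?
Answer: 8953/16224 ≈ 0.55184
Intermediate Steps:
O = 42643/5408 (O = 8 - 207*(-12)/(-21632) = 8 + 2484*(-1/21632) = 8 - 621/5408 = 42643/5408 ≈ 7.8852)
U(D, E) = -2 + 4*E/3 (U(D, E) = -2 + (3*E + E)/3 = -2 + (4*E)/3 = -2 + 4*E/3)
P(o) = 22/3 (P(o) = -2 + (4/3)*7 = -2 + 28/3 = 22/3)
O - P(-121) = 42643/5408 - 1*22/3 = 42643/5408 - 22/3 = 8953/16224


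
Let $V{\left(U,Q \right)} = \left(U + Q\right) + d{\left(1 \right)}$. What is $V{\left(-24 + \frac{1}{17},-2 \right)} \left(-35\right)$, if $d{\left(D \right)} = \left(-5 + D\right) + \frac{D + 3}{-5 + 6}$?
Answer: $\frac{15435}{17} \approx 907.94$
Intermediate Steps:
$d{\left(D \right)} = -2 + 2 D$ ($d{\left(D \right)} = \left(-5 + D\right) + \frac{3 + D}{1} = \left(-5 + D\right) + \left(3 + D\right) 1 = \left(-5 + D\right) + \left(3 + D\right) = -2 + 2 D$)
$V{\left(U,Q \right)} = Q + U$ ($V{\left(U,Q \right)} = \left(U + Q\right) + \left(-2 + 2 \cdot 1\right) = \left(Q + U\right) + \left(-2 + 2\right) = \left(Q + U\right) + 0 = Q + U$)
$V{\left(-24 + \frac{1}{17},-2 \right)} \left(-35\right) = \left(-2 - \left(24 - \frac{1}{17}\right)\right) \left(-35\right) = \left(-2 + \left(-24 + \frac{1}{17}\right)\right) \left(-35\right) = \left(-2 - \frac{407}{17}\right) \left(-35\right) = \left(- \frac{441}{17}\right) \left(-35\right) = \frac{15435}{17}$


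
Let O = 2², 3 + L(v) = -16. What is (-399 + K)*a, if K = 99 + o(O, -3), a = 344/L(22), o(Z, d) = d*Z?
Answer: 107328/19 ≈ 5648.8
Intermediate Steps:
L(v) = -19 (L(v) = -3 - 16 = -19)
O = 4
o(Z, d) = Z*d
a = -344/19 (a = 344/(-19) = 344*(-1/19) = -344/19 ≈ -18.105)
K = 87 (K = 99 + 4*(-3) = 99 - 12 = 87)
(-399 + K)*a = (-399 + 87)*(-344/19) = -312*(-344/19) = 107328/19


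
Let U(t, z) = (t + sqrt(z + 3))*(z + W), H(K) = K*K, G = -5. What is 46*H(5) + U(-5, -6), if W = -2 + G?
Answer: 1215 - 13*I*sqrt(3) ≈ 1215.0 - 22.517*I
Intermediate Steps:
W = -7 (W = -2 - 5 = -7)
H(K) = K**2
U(t, z) = (-7 + z)*(t + sqrt(3 + z)) (U(t, z) = (t + sqrt(z + 3))*(z - 7) = (t + sqrt(3 + z))*(-7 + z) = (-7 + z)*(t + sqrt(3 + z)))
46*H(5) + U(-5, -6) = 46*5**2 + (-7*(-5) - 7*sqrt(3 - 6) - 5*(-6) - 6*sqrt(3 - 6)) = 46*25 + (35 - 7*I*sqrt(3) + 30 - 6*I*sqrt(3)) = 1150 + (35 - 7*I*sqrt(3) + 30 - 6*I*sqrt(3)) = 1150 + (65 - 13*I*sqrt(3)) = 1215 - 13*I*sqrt(3)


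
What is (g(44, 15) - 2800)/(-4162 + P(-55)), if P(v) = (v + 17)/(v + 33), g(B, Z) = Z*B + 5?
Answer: 23485/45763 ≈ 0.51319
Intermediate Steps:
g(B, Z) = 5 + B*Z (g(B, Z) = B*Z + 5 = 5 + B*Z)
P(v) = (17 + v)/(33 + v)
(g(44, 15) - 2800)/(-4162 + P(-55)) = ((5 + 44*15) - 2800)/(-4162 + (17 - 55)/(33 - 55)) = ((5 + 660) - 2800)/(-4162 - 38/(-22)) = (665 - 2800)/(-4162 - 1/22*(-38)) = -2135/(-4162 + 19/11) = -2135/(-45763/11) = -2135*(-11/45763) = 23485/45763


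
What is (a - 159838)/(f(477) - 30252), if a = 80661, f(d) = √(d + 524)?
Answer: 2395262604/915182503 + 79177*√1001/915182503 ≈ 2.6200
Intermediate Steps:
f(d) = √(524 + d)
(a - 159838)/(f(477) - 30252) = (80661 - 159838)/(√(524 + 477) - 30252) = -79177/(√1001 - 30252) = -79177/(-30252 + √1001)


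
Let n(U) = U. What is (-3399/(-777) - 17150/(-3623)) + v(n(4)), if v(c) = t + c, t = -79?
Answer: -61830066/938357 ≈ -65.892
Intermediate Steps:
v(c) = -79 + c
(-3399/(-777) - 17150/(-3623)) + v(n(4)) = (-3399/(-777) - 17150/(-3623)) + (-79 + 4) = (-3399*(-1/777) - 17150*(-1/3623)) - 75 = (1133/259 + 17150/3623) - 75 = 8546709/938357 - 75 = -61830066/938357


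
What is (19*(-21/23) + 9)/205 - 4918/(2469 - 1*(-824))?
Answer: -23820626/15526495 ≈ -1.5342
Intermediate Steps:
(19*(-21/23) + 9)/205 - 4918/(2469 - 1*(-824)) = (19*(-21*1/23) + 9)*(1/205) - 4918/(2469 + 824) = (19*(-21/23) + 9)*(1/205) - 4918/3293 = (-399/23 + 9)*(1/205) - 4918*1/3293 = -192/23*1/205 - 4918/3293 = -192/4715 - 4918/3293 = -23820626/15526495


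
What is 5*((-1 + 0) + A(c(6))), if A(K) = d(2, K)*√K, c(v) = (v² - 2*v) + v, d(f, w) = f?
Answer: -5 + 10*√30 ≈ 49.772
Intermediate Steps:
c(v) = v² - v
A(K) = 2*√K
5*((-1 + 0) + A(c(6))) = 5*((-1 + 0) + 2*√(6*(-1 + 6))) = 5*(-1 + 2*√(6*5)) = 5*(-1 + 2*√30) = -5 + 10*√30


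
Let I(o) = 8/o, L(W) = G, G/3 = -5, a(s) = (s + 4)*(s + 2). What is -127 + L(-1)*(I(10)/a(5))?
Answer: -2671/21 ≈ -127.19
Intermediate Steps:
a(s) = (2 + s)*(4 + s) (a(s) = (4 + s)*(2 + s) = (2 + s)*(4 + s))
G = -15 (G = 3*(-5) = -15)
L(W) = -15
-127 + L(-1)*(I(10)/a(5)) = -127 - 15*8/10/(8 + 5² + 6*5) = -127 - 15*8*(⅒)/(8 + 25 + 30) = -127 - 12/63 = -127 - 15*4/315 = -127 - 4/21 = -2671/21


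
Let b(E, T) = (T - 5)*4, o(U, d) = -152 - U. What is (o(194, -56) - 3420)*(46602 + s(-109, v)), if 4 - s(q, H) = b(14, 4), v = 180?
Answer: -175533260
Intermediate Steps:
b(E, T) = -20 + 4*T (b(E, T) = (-5 + T)*4 = -20 + 4*T)
s(q, H) = 8 (s(q, H) = 4 - (-20 + 4*4) = 4 - (-20 + 16) = 4 - 1*(-4) = 4 + 4 = 8)
(o(194, -56) - 3420)*(46602 + s(-109, v)) = ((-152 - 1*194) - 3420)*(46602 + 8) = ((-152 - 194) - 3420)*46610 = (-346 - 3420)*46610 = -3766*46610 = -175533260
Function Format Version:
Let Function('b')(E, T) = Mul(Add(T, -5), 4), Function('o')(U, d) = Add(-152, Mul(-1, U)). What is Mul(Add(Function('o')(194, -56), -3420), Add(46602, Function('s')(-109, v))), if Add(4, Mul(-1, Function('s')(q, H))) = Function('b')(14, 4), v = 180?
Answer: -175533260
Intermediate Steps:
Function('b')(E, T) = Add(-20, Mul(4, T)) (Function('b')(E, T) = Mul(Add(-5, T), 4) = Add(-20, Mul(4, T)))
Function('s')(q, H) = 8 (Function('s')(q, H) = Add(4, Mul(-1, Add(-20, Mul(4, 4)))) = Add(4, Mul(-1, Add(-20, 16))) = Add(4, Mul(-1, -4)) = Add(4, 4) = 8)
Mul(Add(Function('o')(194, -56), -3420), Add(46602, Function('s')(-109, v))) = Mul(Add(Add(-152, Mul(-1, 194)), -3420), Add(46602, 8)) = Mul(Add(Add(-152, -194), -3420), 46610) = Mul(Add(-346, -3420), 46610) = Mul(-3766, 46610) = -175533260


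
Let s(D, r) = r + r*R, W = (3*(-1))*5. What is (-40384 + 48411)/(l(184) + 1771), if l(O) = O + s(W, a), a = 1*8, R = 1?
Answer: 8027/1971 ≈ 4.0726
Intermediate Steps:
a = 8
W = -15 (W = -3*5 = -15)
s(D, r) = 2*r (s(D, r) = r + r*1 = r + r = 2*r)
l(O) = 16 + O (l(O) = O + 2*8 = O + 16 = 16 + O)
(-40384 + 48411)/(l(184) + 1771) = (-40384 + 48411)/((16 + 184) + 1771) = 8027/(200 + 1771) = 8027/1971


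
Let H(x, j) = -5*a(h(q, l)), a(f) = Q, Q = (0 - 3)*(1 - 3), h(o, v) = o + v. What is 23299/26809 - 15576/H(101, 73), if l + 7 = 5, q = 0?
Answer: 69712659/134045 ≈ 520.07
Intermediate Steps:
l = -2 (l = -7 + 5 = -2)
Q = 6 (Q = -3*(-2) = 6)
a(f) = 6
H(x, j) = -30 (H(x, j) = -5*6 = -30)
23299/26809 - 15576/H(101, 73) = 23299/26809 - 15576/(-30) = 23299*(1/26809) - 15576*(-1/30) = 23299/26809 + 2596/5 = 69712659/134045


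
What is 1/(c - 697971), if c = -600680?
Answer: -1/1298651 ≈ -7.7003e-7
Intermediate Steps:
1/(c - 697971) = 1/(-600680 - 697971) = 1/(-1298651) = -1/1298651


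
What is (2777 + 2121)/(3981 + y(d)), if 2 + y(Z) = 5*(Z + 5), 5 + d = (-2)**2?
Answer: 158/129 ≈ 1.2248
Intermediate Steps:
d = -1 (d = -5 + (-2)**2 = -5 + 4 = -1)
y(Z) = 23 + 5*Z (y(Z) = -2 + 5*(Z + 5) = -2 + 5*(5 + Z) = -2 + (25 + 5*Z) = 23 + 5*Z)
(2777 + 2121)/(3981 + y(d)) = (2777 + 2121)/(3981 + (23 + 5*(-1))) = 4898/(3981 + (23 - 5)) = 4898/(3981 + 18) = 4898/3999 = 4898*(1/3999) = 158/129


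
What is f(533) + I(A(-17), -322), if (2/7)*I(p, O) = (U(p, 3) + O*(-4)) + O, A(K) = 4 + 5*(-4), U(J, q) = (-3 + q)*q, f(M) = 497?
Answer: 3878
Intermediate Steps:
U(J, q) = q*(-3 + q)
A(K) = -16 (A(K) = 4 - 20 = -16)
I(p, O) = -21*O/2 (I(p, O) = 7*((3*(-3 + 3) + O*(-4)) + O)/2 = 7*((3*0 - 4*O) + O)/2 = 7*((0 - 4*O) + O)/2 = 7*(-4*O + O)/2 = 7*(-3*O)/2 = -21*O/2)
f(533) + I(A(-17), -322) = 497 - 21/2*(-322) = 497 + 3381 = 3878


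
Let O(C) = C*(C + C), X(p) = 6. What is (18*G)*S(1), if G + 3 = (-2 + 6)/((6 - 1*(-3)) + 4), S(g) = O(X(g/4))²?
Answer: -3265920/13 ≈ -2.5122e+5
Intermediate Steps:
O(C) = 2*C² (O(C) = C*(2*C) = 2*C²)
S(g) = 5184 (S(g) = (2*6²)² = (2*36)² = 72² = 5184)
G = -35/13 (G = -3 + (-2 + 6)/((6 - 1*(-3)) + 4) = -3 + 4/((6 + 3) + 4) = -3 + 4/(9 + 4) = -3 + 4/13 = -35/13 ≈ -2.6923)
(18*G)*S(1) = (18*(-35/13))*5184 = -630/13*5184 = -3265920/13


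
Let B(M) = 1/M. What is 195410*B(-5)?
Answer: -39082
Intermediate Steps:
195410*B(-5) = 195410/(-5) = 195410*(-⅕) = -39082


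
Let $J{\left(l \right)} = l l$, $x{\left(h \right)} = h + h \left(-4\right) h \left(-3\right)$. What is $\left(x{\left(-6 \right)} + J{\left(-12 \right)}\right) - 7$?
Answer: $563$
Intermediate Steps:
$x{\left(h \right)} = h + 12 h^{2}$ ($x{\left(h \right)} = h + - 4 h h \left(-3\right) = h + - 4 h^{2} \left(-3\right) = h + 12 h^{2}$)
$J{\left(l \right)} = l^{2}$
$\left(x{\left(-6 \right)} + J{\left(-12 \right)}\right) - 7 = \left(- 6 \left(1 + 12 \left(-6\right)\right) + \left(-12\right)^{2}\right) - 7 = \left(- 6 \left(1 - 72\right) + 144\right) - 7 = \left(\left(-6\right) \left(-71\right) + 144\right) - 7 = \left(426 + 144\right) - 7 = 570 - 7 = 563$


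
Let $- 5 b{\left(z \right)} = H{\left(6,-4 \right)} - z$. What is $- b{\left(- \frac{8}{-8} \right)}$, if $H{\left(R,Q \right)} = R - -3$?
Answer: $\frac{8}{5} \approx 1.6$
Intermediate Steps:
$H{\left(R,Q \right)} = 3 + R$ ($H{\left(R,Q \right)} = R + 3 = 3 + R$)
$b{\left(z \right)} = - \frac{9}{5} + \frac{z}{5}$ ($b{\left(z \right)} = - \frac{\left(3 + 6\right) - z}{5} = - \frac{9 - z}{5} = - \frac{9}{5} + \frac{z}{5}$)
$- b{\left(- \frac{8}{-8} \right)} = - (- \frac{9}{5} + \frac{\left(-8\right) \frac{1}{-8}}{5}) = - (- \frac{9}{5} + \frac{\left(-8\right) \left(- \frac{1}{8}\right)}{5}) = - (- \frac{9}{5} + \frac{1}{5} \cdot 1) = - (- \frac{9}{5} + \frac{1}{5}) = \left(-1\right) \left(- \frac{8}{5}\right) = \frac{8}{5}$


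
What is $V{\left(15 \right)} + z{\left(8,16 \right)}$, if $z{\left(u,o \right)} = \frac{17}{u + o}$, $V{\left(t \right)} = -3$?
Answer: $- \frac{55}{24} \approx -2.2917$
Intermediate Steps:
$z{\left(u,o \right)} = \frac{17}{o + u}$
$V{\left(15 \right)} + z{\left(8,16 \right)} = -3 + \frac{17}{16 + 8} = -3 + \frac{17}{24} = - \frac{55}{24}$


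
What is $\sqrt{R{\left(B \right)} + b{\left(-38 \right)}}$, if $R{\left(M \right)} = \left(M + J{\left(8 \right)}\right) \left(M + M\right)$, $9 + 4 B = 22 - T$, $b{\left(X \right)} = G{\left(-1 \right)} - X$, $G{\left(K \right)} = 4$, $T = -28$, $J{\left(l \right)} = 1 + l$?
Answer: $\frac{\sqrt{6986}}{4} \approx 20.896$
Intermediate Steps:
$b{\left(X \right)} = 4 - X$
$B = \frac{41}{4}$ ($B = - \frac{9}{4} + \frac{22 - -28}{4} = - \frac{9}{4} + \frac{22 + 28}{4} = - \frac{9}{4} + \frac{1}{4} \cdot 50 = - \frac{9}{4} + \frac{25}{2} = \frac{41}{4} \approx 10.25$)
$R{\left(M \right)} = 2 M \left(9 + M\right)$ ($R{\left(M \right)} = \left(M + \left(1 + 8\right)\right) \left(M + M\right) = \left(M + 9\right) 2 M = \left(9 + M\right) 2 M = 2 M \left(9 + M\right)$)
$\sqrt{R{\left(B \right)} + b{\left(-38 \right)}} = \sqrt{2 \cdot \frac{41}{4} \left(9 + \frac{41}{4}\right) + \left(4 - -38\right)} = \sqrt{2 \cdot \frac{41}{4} \cdot \frac{77}{4} + \left(4 + 38\right)} = \sqrt{\frac{3157}{8} + 42} = \sqrt{\frac{3493}{8}} = \frac{\sqrt{6986}}{4}$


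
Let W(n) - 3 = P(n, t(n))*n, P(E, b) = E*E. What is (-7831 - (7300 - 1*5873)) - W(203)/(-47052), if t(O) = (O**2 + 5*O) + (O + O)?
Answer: -213620993/23526 ≈ -9080.2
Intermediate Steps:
t(O) = O**2 + 7*O (t(O) = (O**2 + 5*O) + 2*O = O**2 + 7*O)
P(E, b) = E**2
W(n) = 3 + n**3 (W(n) = 3 + n**2*n = 3 + n**3)
(-7831 - (7300 - 1*5873)) - W(203)/(-47052) = (-7831 - (7300 - 1*5873)) - (3 + 203**3)/(-47052) = (-7831 - (7300 - 5873)) - (3 + 8365427)*(-1)/47052 = (-7831 - 1*1427) - 8365430*(-1)/47052 = (-7831 - 1427) - 1*(-4182715/23526) = -9258 + 4182715/23526 = -213620993/23526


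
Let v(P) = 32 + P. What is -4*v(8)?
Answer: -160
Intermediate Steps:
-4*v(8) = -4*(32 + 8) = -4*40 = -160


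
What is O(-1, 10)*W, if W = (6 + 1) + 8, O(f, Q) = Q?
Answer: 150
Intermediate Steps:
W = 15 (W = 7 + 8 = 15)
O(-1, 10)*W = 10*15 = 150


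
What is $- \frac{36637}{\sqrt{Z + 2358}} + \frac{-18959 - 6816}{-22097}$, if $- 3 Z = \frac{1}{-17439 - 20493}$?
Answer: $\frac{25775}{22097} - \frac{219822 \sqrt{848194193009}}{268330969} \approx -753.31$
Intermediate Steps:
$Z = \frac{1}{113796}$ ($Z = - \frac{1}{3 \left(-17439 - 20493\right)} = - \frac{1}{3 \left(-37932\right)} = \left(- \frac{1}{3}\right) \left(- \frac{1}{37932}\right) = \frac{1}{113796} \approx 8.7877 \cdot 10^{-6}$)
$- \frac{36637}{\sqrt{Z + 2358}} + \frac{-18959 - 6816}{-22097} = - \frac{36637}{\sqrt{\frac{1}{113796} + 2358}} + \frac{-18959 - 6816}{-22097} = - \frac{36637}{\sqrt{\frac{268330969}{113796}}} + \left(-18959 - 6816\right) \left(- \frac{1}{22097}\right) = - \frac{36637}{\frac{1}{18966} \sqrt{848194193009}} - - \frac{25775}{22097} = - 36637 \frac{6 \sqrt{848194193009}}{268330969} + \frac{25775}{22097} = - \frac{219822 \sqrt{848194193009}}{268330969} + \frac{25775}{22097} = \frac{25775}{22097} - \frac{219822 \sqrt{848194193009}}{268330969}$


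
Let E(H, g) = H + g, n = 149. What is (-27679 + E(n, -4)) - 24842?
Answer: -52376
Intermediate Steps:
(-27679 + E(n, -4)) - 24842 = (-27679 + (149 - 4)) - 24842 = (-27679 + 145) - 24842 = -27534 - 24842 = -52376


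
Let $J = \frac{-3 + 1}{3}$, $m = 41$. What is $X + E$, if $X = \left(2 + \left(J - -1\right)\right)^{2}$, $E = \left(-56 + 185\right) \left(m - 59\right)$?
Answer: $- \frac{20849}{9} \approx -2316.6$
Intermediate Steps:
$J = - \frac{2}{3}$ ($J = \left(-2\right) \frac{1}{3} = - \frac{2}{3} \approx -0.66667$)
$E = -2322$ ($E = \left(-56 + 185\right) \left(41 - 59\right) = 129 \left(-18\right) = -2322$)
$X = \frac{49}{9}$ ($X = \left(2 - - \frac{1}{3}\right)^{2} = \left(2 + \left(- \frac{2}{3} + 1\right)\right)^{2} = \left(2 + \frac{1}{3}\right)^{2} = \left(\frac{7}{3}\right)^{2} = \frac{49}{9} \approx 5.4444$)
$X + E = \frac{49}{9} - 2322 = - \frac{20849}{9}$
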